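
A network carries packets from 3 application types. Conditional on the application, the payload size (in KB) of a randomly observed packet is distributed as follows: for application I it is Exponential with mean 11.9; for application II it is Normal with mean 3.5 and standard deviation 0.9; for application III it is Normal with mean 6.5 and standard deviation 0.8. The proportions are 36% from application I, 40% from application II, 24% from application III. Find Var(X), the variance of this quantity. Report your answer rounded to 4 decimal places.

Per component, I: μ=11.9, E[X²]=283.22; II: μ=3.5, E[X²]=13.06; III: μ=6.5, E[X²]=42.89.
E[X] = 0.36·11.9 + 0.4·3.5 + 0.24·6.5 = 7.244.
E[X²] = 0.36·283.22 + 0.4·13.06 + 0.24·42.89 = 117.477.
Var(X) = E[X²] − (E[X])² = 117.477 − 52.4755 = 65.0013.

65.0013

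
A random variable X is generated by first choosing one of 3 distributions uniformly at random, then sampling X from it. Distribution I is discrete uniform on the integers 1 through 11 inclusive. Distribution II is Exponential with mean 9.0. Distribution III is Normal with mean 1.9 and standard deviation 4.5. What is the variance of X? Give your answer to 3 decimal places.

45.552

Per component, I: μ=6, E[X²]=46; II: μ=9, E[X²]=162; III: μ=1.9, E[X²]=23.86.
E[X] = 0.333333·6 + 0.333333·9 + 0.333333·1.9 = 5.63333.
E[X²] = 0.333333·46 + 0.333333·162 + 0.333333·23.86 = 77.2867.
Var(X) = E[X²] − (E[X])² = 77.2867 − 31.7344 = 45.5522.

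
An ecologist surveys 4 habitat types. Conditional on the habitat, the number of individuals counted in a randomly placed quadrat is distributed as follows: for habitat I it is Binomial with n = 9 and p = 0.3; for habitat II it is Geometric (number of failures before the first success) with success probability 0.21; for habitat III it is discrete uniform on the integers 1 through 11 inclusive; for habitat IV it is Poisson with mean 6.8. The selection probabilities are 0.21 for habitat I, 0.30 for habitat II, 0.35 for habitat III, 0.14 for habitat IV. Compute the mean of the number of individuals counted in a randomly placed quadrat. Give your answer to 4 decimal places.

Component means — I: 2.7; II: 3.7619; III: 6; IV: 6.8.
E[X] = 0.21·2.7 + 0.3·3.7619 + 0.35·6 + 0.14·6.8 = 4.74757.

4.7476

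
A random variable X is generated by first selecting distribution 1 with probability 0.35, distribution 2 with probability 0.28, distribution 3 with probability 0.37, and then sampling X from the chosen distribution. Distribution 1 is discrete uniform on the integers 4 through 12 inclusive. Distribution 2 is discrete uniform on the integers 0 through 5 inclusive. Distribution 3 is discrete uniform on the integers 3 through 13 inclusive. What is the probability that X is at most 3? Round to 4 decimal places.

0.2203

Conditional on each component, P(X ≤ 3): 1: 0; 2: 0.666667; 3: 0.0909091.
By total probability, P(X ≤ 3) = 0.35·0 + 0.28·0.666667 + 0.37·0.0909091 = 0.220303.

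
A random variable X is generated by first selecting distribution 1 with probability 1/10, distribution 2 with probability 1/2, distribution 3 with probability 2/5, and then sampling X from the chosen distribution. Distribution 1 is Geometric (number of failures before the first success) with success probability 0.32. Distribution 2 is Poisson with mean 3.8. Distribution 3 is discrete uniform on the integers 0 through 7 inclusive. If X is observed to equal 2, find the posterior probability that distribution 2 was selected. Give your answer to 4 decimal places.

0.5548

Likelihoods P(X=2 | ·): 1: 0.147968; 2: 0.161517; 3: 0.125.
Posterior ∝ prior × likelihood. Numerator for 2: 0.5·0.161517 = 0.0807585.
Normalizing constant: 0.1·0.147968 + 0.5·0.161517 + 0.4·0.125 = 0.145555.
P(2 | observation) = 0.0807585 / 0.145555 = 0.55483.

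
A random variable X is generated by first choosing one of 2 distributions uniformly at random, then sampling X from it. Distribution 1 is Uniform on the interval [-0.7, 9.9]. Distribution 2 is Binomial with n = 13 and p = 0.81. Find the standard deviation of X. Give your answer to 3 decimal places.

3.804

Per component, 1: μ=4.6, E[X²]=30.5233; 2: μ=10.53, E[X²]=112.882.
E[X] = 0.5·4.6 + 0.5·10.53 = 7.565.
E[X²] = 0.5·30.5233 + 0.5·112.882 = 71.7025.
Var(X) = E[X²] − (E[X])² = 71.7025 − 57.2292 = 14.4732.
SD(X) = √14.4732 = 3.80437.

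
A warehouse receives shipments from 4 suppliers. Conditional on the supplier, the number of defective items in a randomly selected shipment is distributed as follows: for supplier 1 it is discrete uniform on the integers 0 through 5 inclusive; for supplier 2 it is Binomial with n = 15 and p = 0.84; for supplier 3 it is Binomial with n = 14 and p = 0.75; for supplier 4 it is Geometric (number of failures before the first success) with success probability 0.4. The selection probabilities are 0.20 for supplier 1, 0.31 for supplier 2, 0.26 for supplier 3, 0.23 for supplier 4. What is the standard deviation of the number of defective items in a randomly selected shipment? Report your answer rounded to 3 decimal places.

5.142

Per component, 1: μ=2.5, E[X²]=9.16667; 2: μ=12.6, E[X²]=160.776; 3: μ=10.5, E[X²]=112.875; 4: μ=1.5, E[X²]=6.
E[X] = 0.2·2.5 + 0.31·12.6 + 0.26·10.5 + 0.23·1.5 = 7.481.
E[X²] = 0.2·9.16667 + 0.31·160.776 + 0.26·112.875 + 0.23·6 = 82.4014.
Var(X) = E[X²] − (E[X])² = 82.4014 − 55.9654 = 26.436.
SD(X) = √26.436 = 5.1416.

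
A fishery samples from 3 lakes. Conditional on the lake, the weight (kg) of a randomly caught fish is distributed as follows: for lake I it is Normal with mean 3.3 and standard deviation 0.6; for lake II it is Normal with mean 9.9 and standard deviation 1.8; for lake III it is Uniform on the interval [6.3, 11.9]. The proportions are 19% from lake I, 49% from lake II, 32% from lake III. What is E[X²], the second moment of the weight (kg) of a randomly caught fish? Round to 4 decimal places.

For each component E[X²] = Var + (mean)², giving I: 11.25; II: 101.25; III: 85.4233.
Overall E[X²] = 0.19·11.25 + 0.49·101.25 + 0.32·85.4233 = 79.0855.

79.0855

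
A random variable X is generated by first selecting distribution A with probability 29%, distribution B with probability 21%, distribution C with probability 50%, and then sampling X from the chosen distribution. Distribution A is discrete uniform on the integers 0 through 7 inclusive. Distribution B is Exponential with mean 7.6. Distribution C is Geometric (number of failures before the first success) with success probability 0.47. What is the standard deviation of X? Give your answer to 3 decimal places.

4.592

Per component, A: μ=3.5, E[X²]=17.5; B: μ=7.6, E[X²]=115.52; C: μ=1.12766, E[X²]=3.67089.
E[X] = 0.29·3.5 + 0.21·7.6 + 0.5·1.12766 = 3.17483.
E[X²] = 0.29·17.5 + 0.21·115.52 + 0.5·3.67089 = 31.1696.
Var(X) = E[X²] − (E[X])² = 31.1696 − 10.0795 = 21.0901.
SD(X) = √21.0901 = 4.5924.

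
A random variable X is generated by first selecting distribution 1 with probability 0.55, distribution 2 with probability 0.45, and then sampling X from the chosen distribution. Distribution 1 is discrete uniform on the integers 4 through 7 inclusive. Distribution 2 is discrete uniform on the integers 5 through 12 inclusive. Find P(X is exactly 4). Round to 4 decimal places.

Conditional on each component, P(X = 4): 1: 0.25; 2: 0.
By total probability, P(X = 4) = 0.55·0.25 + 0.45·0 = 0.1375.

0.1375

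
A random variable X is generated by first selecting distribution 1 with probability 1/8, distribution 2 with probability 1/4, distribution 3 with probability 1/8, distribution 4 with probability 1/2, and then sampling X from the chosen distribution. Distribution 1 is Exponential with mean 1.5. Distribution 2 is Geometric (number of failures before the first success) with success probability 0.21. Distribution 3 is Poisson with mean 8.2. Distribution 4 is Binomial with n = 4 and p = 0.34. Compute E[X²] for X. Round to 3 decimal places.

19.383

For each component E[X²] = Var + (mean)², giving 1: 4.5; 2: 32.0658; 3: 75.44; 4: 2.7472.
Overall E[X²] = 0.125·4.5 + 0.25·32.0658 + 0.125·75.44 + 0.5·2.7472 = 19.3825.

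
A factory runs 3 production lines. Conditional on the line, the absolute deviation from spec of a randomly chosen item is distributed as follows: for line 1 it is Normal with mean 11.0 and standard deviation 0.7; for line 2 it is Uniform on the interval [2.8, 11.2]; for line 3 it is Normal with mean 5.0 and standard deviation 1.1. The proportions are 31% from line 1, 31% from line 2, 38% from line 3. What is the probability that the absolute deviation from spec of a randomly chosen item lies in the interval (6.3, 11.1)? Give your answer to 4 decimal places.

0.3948

Conditional on each line, P(6.3 < X < 11.1): 1: 0.556798; 2: 0.571429; 3: 0.118639.
By total probability, P(6.3 < X < 11.1) = 0.31·0.556798 + 0.31·0.571429 + 0.38·0.118639 = 0.394833.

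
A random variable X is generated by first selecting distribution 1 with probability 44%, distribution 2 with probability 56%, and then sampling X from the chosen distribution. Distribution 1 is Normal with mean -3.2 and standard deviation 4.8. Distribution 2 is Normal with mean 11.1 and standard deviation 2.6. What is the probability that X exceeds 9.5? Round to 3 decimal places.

0.411

Conditional on each component, P(X > 9.5): 1: 0.0040745; 2: 0.73085.
By total probability, P(X > 9.5) = 0.44·0.0040745 + 0.56·0.73085 = 0.411069.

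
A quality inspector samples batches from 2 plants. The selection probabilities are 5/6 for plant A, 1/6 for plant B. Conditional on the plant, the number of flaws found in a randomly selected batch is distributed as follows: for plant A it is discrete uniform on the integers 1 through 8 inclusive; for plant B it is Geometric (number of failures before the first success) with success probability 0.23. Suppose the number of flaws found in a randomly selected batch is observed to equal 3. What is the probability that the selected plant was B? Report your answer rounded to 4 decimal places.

0.1438

Likelihoods P(X=3 | ·): A: 0.125; B: 0.105003.
Posterior ∝ prior × likelihood. Numerator for B: 0.166667·0.105003 = 0.0175004.
Normalizing constant: 0.833333·0.125 + 0.166667·0.105003 = 0.121667.
P(B | observation) = 0.0175004 / 0.121667 = 0.143839.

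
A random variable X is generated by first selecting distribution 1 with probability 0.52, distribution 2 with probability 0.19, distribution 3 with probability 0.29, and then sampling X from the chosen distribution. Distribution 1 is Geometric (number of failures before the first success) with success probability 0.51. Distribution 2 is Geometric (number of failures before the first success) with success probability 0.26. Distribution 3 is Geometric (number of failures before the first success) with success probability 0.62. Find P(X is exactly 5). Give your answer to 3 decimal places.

0.020

Conditional on each component, P(X = 5): 1: 0.0144062; 2: 0.0576942; 3: 0.00491258.
By total probability, P(X = 5) = 0.52·0.0144062 + 0.19·0.0576942 + 0.29·0.00491258 = 0.0198778.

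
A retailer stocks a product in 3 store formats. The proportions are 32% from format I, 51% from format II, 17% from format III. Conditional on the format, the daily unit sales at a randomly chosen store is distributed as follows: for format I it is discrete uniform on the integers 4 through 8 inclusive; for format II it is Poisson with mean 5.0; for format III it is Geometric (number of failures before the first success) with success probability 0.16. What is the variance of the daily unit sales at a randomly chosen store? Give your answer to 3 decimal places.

Per component, I: μ=6, E[X²]=38; II: μ=5, E[X²]=30; III: μ=5.25, E[X²]=60.375.
E[X] = 0.32·6 + 0.51·5 + 0.17·5.25 = 5.3625.
E[X²] = 0.32·38 + 0.51·30 + 0.17·60.375 = 37.7238.
Var(X) = E[X²] − (E[X])² = 37.7238 − 28.7564 = 8.96734.

8.967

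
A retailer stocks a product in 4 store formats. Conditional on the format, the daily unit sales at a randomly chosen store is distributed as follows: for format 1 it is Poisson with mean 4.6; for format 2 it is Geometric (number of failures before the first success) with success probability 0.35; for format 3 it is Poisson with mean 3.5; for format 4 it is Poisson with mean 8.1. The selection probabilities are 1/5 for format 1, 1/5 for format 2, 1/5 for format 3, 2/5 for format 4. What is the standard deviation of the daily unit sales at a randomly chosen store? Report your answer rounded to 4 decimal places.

Per component, 1: μ=4.6, E[X²]=25.76; 2: μ=1.85714, E[X²]=8.7551; 3: μ=3.5, E[X²]=15.75; 4: μ=8.1, E[X²]=73.71.
E[X] = 0.2·4.6 + 0.2·1.85714 + 0.2·3.5 + 0.4·8.1 = 5.23143.
E[X²] = 0.2·25.76 + 0.2·8.7551 + 0.2·15.75 + 0.4·73.71 = 39.537.
Var(X) = E[X²] − (E[X])² = 39.537 − 27.3678 = 12.1692.
SD(X) = √12.1692 = 3.48843.

3.4884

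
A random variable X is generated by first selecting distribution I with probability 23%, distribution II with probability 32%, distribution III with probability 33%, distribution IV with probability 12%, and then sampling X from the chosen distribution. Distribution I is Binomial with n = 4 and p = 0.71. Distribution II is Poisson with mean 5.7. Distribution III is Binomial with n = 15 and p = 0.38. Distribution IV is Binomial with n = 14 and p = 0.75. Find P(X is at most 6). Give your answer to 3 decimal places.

Conditional on each component, P(X ≤ 6): I: 1; II: 0.654366; III: 0.670529; IV: 0.0103095.
By total probability, P(X ≤ 6) = 0.23·1 + 0.32·0.654366 + 0.33·0.670529 + 0.12·0.0103095 = 0.661909.

0.662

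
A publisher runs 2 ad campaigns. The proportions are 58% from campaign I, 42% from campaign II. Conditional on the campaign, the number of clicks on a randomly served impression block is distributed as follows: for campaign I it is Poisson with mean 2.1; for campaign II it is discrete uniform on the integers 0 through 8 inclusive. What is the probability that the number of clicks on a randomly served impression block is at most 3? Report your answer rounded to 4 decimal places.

0.6731

Conditional on each campaign, P(X ≤ 3): I: 0.838643; II: 0.444444.
By total probability, P(X ≤ 3) = 0.58·0.838643 + 0.42·0.444444 = 0.67308.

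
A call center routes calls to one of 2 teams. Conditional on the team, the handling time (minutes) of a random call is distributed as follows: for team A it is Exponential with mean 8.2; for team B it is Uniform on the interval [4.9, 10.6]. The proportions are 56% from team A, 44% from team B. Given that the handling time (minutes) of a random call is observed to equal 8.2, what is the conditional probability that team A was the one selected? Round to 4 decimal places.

0.2455

Likelihoods f(8.2 | ·): A: 0.0448633; B: 0.175439.
Posterior ∝ prior × likelihood. Numerator for A: 0.56·0.0448633 = 0.0251235.
Normalizing constant: 0.56·0.0448633 + 0.44·0.175439 = 0.102316.
P(A | observation) = 0.0251235 / 0.102316 = 0.245547.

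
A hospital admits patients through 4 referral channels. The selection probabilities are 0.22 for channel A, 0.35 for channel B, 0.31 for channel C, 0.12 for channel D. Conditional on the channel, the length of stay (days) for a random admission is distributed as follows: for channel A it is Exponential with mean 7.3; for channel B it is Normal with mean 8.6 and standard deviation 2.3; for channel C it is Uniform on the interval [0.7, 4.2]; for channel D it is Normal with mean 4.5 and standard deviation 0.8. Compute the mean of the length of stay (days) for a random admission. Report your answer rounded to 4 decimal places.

Component means — A: 7.3; B: 8.6; C: 2.45; D: 4.5.
E[X] = 0.22·7.3 + 0.35·8.6 + 0.31·2.45 + 0.12·4.5 = 5.9155.

5.9155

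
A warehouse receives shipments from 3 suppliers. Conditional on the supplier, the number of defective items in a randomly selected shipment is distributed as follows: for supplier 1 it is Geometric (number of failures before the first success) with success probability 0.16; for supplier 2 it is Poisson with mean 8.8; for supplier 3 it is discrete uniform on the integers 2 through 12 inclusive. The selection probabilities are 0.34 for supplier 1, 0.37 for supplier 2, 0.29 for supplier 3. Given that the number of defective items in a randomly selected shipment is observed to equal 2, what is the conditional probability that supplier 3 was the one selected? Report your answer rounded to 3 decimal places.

0.394

Likelihoods P(X=2 | ·): 1: 0.112896; 2: 0.00583638; 3: 0.0909091.
Posterior ∝ prior × likelihood. Numerator for 3: 0.29·0.0909091 = 0.0263636.
Normalizing constant: 0.34·0.112896 + 0.37·0.00583638 + 0.29·0.0909091 = 0.0669077.
P(3 | observation) = 0.0263636 / 0.0669077 = 0.39403.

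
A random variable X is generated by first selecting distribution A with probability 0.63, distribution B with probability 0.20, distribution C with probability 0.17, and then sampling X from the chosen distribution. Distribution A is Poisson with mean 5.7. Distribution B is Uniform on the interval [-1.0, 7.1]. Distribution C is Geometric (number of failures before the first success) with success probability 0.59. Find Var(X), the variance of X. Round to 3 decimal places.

8.641

Per component, A: μ=5.7, E[X²]=38.19; B: μ=3.05, E[X²]=14.77; C: μ=0.694915, E[X²]=1.66073.
E[X] = 0.63·5.7 + 0.2·3.05 + 0.17·0.694915 = 4.31914.
E[X²] = 0.63·38.19 + 0.2·14.77 + 0.17·1.66073 = 27.296.
Var(X) = E[X²] − (E[X])² = 27.296 − 18.6549 = 8.64109.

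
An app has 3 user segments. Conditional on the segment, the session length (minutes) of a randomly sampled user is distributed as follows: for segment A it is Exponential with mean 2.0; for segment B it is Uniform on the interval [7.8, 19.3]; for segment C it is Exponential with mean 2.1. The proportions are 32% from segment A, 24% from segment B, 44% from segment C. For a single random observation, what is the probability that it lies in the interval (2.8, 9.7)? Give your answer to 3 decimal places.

0.228

Conditional on each segment, P(2.8 < X < 9.7): A: 0.238769; B: 0.165217; C: 0.253735.
By total probability, P(2.8 < X < 9.7) = 0.32·0.238769 + 0.24·0.165217 + 0.44·0.253735 = 0.227702.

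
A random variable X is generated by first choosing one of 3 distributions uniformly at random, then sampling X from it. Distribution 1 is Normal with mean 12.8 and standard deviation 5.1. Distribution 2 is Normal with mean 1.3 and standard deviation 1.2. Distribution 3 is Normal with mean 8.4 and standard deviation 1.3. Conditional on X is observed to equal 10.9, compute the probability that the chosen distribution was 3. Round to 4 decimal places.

Likelihoods f(10.9 | ·): 1: 0.0729796; 2: 4.21023e-15; 3: 0.0482956.
Posterior ∝ prior × likelihood. Numerator for 3: 0.333333·0.0482956 = 0.0160985.
Normalizing constant: 0.333333·0.0729796 + 0.333333·4.21023e-15 + 0.333333·0.0482956 = 0.0404251.
P(3 | observation) = 0.0160985 / 0.0404251 = 0.398231.

0.3982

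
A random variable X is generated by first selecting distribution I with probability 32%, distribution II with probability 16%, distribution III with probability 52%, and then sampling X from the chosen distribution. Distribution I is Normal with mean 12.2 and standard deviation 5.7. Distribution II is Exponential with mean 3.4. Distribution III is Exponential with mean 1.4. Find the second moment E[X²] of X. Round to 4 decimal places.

63.7632

For each component E[X²] = Var + (mean)², giving I: 181.33; II: 23.12; III: 3.92.
Overall E[X²] = 0.32·181.33 + 0.16·23.12 + 0.52·3.92 = 63.7632.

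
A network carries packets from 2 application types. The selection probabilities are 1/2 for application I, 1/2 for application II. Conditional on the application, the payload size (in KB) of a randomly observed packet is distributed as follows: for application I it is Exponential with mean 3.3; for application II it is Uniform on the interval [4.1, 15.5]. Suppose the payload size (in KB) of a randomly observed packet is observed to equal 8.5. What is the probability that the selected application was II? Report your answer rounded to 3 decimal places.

0.792

Likelihoods f(8.5 | ·): I: 0.0230594; II: 0.0877193.
Posterior ∝ prior × likelihood. Numerator for II: 0.5·0.0877193 = 0.0438596.
Normalizing constant: 0.5·0.0230594 + 0.5·0.0877193 = 0.0553894.
P(II | observation) = 0.0438596 / 0.0553894 = 0.791842.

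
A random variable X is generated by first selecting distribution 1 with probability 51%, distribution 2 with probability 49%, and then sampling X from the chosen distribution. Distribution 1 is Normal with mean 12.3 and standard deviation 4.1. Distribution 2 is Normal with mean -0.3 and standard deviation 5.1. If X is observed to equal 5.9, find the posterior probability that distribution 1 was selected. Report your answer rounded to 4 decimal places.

Likelihoods f(5.9 | ·): 1: 0.028775; 2: 0.0373611.
Posterior ∝ prior × likelihood. Numerator for 1: 0.51·0.028775 = 0.0146753.
Normalizing constant: 0.51·0.028775 + 0.49·0.0373611 = 0.0329822.
P(1 | observation) = 0.0146753 / 0.0329822 = 0.444945.

0.4449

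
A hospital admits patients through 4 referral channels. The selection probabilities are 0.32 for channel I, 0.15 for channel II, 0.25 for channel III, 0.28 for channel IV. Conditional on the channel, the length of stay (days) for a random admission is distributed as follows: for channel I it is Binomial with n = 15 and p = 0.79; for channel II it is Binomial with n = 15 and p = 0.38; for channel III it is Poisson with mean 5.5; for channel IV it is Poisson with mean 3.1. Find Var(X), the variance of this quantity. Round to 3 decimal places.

16.159

Per component, I: μ=11.85, E[X²]=142.911; II: μ=5.7, E[X²]=36.024; III: μ=5.5, E[X²]=35.75; IV: μ=3.1, E[X²]=12.71.
E[X] = 0.32·11.85 + 0.15·5.7 + 0.25·5.5 + 0.28·3.1 = 6.89.
E[X²] = 0.32·142.911 + 0.15·36.024 + 0.25·35.75 + 0.28·12.71 = 63.6314.
Var(X) = E[X²] − (E[X])² = 63.6314 − 47.4721 = 16.1593.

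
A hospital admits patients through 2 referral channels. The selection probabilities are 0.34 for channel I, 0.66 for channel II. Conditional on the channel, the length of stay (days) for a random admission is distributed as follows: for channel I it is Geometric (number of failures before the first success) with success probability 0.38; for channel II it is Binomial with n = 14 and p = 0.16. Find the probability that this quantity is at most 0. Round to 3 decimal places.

Conditional on each channel, P(X ≤ 0): I: 0.38; II: 0.0870783.
By total probability, P(X ≤ 0) = 0.34·0.38 + 0.66·0.0870783 = 0.186672.

0.187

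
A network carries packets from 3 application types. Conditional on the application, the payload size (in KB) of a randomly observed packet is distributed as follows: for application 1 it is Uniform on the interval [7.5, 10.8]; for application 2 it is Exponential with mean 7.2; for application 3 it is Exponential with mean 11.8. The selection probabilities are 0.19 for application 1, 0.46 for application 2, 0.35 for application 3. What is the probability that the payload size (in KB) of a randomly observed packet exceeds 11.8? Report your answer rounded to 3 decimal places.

Conditional on each application, P(X > 11.8): 1: 0; 2: 0.194196; 3: 0.367879.
By total probability, P(X > 11.8) = 0.19·0 + 0.46·0.194196 + 0.35·0.367879 = 0.218088.

0.218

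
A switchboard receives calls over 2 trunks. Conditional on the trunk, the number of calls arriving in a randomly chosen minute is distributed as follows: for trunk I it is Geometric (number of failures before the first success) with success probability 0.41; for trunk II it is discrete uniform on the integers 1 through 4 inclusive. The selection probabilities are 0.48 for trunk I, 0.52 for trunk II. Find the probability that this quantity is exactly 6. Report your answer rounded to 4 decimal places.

Conditional on each trunk, P(X = 6): I: 0.017294; II: 0.
By total probability, P(X = 6) = 0.48·0.017294 + 0.52·0 = 0.00830113.

0.0083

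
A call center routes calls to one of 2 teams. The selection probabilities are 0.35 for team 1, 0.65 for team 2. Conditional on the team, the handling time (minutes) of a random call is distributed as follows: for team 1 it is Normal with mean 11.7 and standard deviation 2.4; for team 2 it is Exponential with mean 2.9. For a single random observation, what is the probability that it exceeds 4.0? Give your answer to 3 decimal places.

Conditional on each team, P(X > 4.0): 1: 0.999332; 2: 0.251752.
By total probability, P(X > 4.0) = 0.35·0.999332 + 0.65·0.251752 = 0.513405.

0.513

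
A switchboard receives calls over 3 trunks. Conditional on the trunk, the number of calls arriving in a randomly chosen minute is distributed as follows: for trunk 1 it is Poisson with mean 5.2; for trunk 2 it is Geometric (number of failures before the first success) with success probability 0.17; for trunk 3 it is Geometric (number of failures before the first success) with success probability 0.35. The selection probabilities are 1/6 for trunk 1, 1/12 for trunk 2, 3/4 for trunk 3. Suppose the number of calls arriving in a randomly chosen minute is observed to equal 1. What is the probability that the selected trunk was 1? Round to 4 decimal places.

Likelihoods P(X=1 | ·): 1: 0.0286861; 2: 0.1411; 3: 0.2275.
Posterior ∝ prior × likelihood. Numerator for 1: 0.166667·0.0286861 = 0.00478102.
Normalizing constant: 0.166667·0.0286861 + 0.0833333·0.1411 + 0.75·0.2275 = 0.187164.
P(1 | observation) = 0.00478102 / 0.187164 = 0.0255445.

0.0255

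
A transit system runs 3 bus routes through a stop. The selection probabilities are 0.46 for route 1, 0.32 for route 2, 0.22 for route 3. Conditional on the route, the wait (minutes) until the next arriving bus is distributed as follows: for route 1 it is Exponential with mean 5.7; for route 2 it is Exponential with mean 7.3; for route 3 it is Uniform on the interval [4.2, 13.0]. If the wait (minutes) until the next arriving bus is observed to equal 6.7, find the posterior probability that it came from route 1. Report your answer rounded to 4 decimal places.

0.3695

Likelihoods f(6.7 | ·): 1: 0.054155; 2: 0.0547114; 3: 0.113636.
Posterior ∝ prior × likelihood. Numerator for 1: 0.46·0.054155 = 0.0249113.
Normalizing constant: 0.46·0.054155 + 0.32·0.0547114 + 0.22·0.113636 = 0.067419.
P(1 | observation) = 0.0249113 / 0.067419 = 0.3695.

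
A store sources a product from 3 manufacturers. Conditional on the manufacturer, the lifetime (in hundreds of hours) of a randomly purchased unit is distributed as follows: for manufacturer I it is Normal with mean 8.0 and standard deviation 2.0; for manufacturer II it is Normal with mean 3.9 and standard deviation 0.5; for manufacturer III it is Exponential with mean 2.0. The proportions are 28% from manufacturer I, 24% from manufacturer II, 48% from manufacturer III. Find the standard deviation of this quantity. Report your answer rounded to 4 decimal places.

3.0796

Per component, I: μ=8, E[X²]=68; II: μ=3.9, E[X²]=15.46; III: μ=2, E[X²]=8.
E[X] = 0.28·8 + 0.24·3.9 + 0.48·2 = 4.136.
E[X²] = 0.28·68 + 0.24·15.46 + 0.48·8 = 26.5904.
Var(X) = E[X²] − (E[X])² = 26.5904 − 17.1065 = 9.4839.
SD(X) = √9.4839 = 3.07959.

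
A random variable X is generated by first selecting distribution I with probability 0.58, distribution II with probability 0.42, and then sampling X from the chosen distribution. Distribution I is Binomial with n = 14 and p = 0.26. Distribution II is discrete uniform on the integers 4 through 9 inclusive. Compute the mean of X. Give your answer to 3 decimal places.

Component means — I: 3.64; II: 6.5.
E[X] = 0.58·3.64 + 0.42·6.5 = 4.8412.

4.841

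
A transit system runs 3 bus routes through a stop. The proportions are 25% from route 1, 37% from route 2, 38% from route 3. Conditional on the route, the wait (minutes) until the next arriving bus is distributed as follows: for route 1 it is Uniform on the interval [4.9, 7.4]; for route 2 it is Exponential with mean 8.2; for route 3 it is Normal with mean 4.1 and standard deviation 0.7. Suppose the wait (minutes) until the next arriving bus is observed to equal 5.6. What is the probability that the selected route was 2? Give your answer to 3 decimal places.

0.158

Likelihoods f(5.6 | ·): 1: 0.4; 2: 0.061602; 3: 0.057373.
Posterior ∝ prior × likelihood. Numerator for 2: 0.37·0.061602 = 0.0227927.
Normalizing constant: 0.25·0.4 + 0.37·0.061602 + 0.38·0.057373 = 0.144594.
P(2 | observation) = 0.0227927 / 0.144594 = 0.157632.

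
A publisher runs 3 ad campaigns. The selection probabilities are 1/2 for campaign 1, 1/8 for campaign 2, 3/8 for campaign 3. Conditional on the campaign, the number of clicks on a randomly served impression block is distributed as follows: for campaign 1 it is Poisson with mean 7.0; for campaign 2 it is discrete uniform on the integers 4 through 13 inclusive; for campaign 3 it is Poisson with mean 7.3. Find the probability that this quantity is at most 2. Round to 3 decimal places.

0.024

Conditional on each campaign, P(X ≤ 2): 1: 0.0296362; 2: 0; 3: 0.0236067.
By total probability, P(X ≤ 2) = 0.5·0.0296362 + 0.125·0 + 0.375·0.0236067 = 0.0236706.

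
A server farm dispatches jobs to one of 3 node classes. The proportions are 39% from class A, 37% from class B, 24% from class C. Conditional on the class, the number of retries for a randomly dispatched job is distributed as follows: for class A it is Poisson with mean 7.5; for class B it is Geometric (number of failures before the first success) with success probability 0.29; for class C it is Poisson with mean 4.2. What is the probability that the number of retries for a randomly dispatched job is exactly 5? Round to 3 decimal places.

Conditional on each class, P(X = 5): A: 0.109375; B: 0.0523227; C: 0.163316.
By total probability, P(X = 5) = 0.39·0.109375 + 0.37·0.0523227 + 0.24·0.163316 = 0.101211.

0.101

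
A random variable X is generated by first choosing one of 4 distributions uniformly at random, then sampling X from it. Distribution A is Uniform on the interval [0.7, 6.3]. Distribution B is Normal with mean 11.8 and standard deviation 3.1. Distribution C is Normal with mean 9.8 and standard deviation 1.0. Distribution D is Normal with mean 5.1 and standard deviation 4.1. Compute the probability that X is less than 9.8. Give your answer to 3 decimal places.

Conditional on each component, P(X < 9.8): A: 1; B: 0.259411; C: 0.5; D: 0.874173.
By total probability, P(X < 9.8) = 0.25·1 + 0.25·0.259411 + 0.25·0.5 + 0.25·0.874173 = 0.658396.

0.658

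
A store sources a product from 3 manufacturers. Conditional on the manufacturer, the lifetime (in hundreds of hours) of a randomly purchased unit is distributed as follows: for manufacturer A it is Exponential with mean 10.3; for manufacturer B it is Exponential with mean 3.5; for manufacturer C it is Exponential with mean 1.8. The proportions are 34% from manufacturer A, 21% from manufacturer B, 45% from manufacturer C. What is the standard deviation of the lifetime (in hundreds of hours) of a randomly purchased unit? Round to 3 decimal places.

7.398

Per component, A: μ=10.3, E[X²]=212.18; B: μ=3.5, E[X²]=24.5; C: μ=1.8, E[X²]=6.48.
E[X] = 0.34·10.3 + 0.21·3.5 + 0.45·1.8 = 5.047.
E[X²] = 0.34·212.18 + 0.21·24.5 + 0.45·6.48 = 80.2022.
Var(X) = E[X²] − (E[X])² = 80.2022 − 25.4722 = 54.73.
SD(X) = √54.73 = 7.39797.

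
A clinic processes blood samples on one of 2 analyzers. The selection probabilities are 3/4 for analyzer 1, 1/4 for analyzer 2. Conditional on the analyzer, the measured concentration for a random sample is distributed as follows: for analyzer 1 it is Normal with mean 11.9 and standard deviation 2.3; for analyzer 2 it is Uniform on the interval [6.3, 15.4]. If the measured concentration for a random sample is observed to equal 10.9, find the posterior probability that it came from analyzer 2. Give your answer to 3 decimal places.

Likelihoods f(10.9 | ·): 1: 0.15781; 2: 0.10989.
Posterior ∝ prior × likelihood. Numerator for 2: 0.25·0.10989 = 0.0274725.
Normalizing constant: 0.75·0.15781 + 0.25·0.10989 = 0.14583.
P(2 | observation) = 0.0274725 / 0.14583 = 0.188388.

0.188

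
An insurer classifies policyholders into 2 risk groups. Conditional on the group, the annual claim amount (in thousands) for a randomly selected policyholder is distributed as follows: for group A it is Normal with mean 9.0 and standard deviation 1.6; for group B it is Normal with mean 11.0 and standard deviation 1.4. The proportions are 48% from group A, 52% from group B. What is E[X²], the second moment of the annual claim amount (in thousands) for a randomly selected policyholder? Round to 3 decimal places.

For each component E[X²] = Var + (mean)², giving A: 83.56; B: 122.96.
Overall E[X²] = 0.48·83.56 + 0.52·122.96 = 104.048.

104.048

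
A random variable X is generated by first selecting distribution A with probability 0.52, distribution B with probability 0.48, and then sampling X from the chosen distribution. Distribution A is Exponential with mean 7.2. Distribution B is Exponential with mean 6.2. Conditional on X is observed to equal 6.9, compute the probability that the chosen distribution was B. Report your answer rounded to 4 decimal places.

Likelihoods f(6.9 | ·): A: 0.0532683; B: 0.0530006.
Posterior ∝ prior × likelihood. Numerator for B: 0.48·0.0530006 = 0.0254403.
Normalizing constant: 0.52·0.0532683 + 0.48·0.0530006 = 0.0531398.
P(B | observation) = 0.0254403 / 0.0531398 = 0.478743.

0.4787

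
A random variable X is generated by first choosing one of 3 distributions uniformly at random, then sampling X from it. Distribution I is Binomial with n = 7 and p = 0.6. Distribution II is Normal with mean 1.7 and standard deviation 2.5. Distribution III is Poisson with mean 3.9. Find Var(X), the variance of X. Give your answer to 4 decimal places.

5.1856

Per component, I: μ=4.2, E[X²]=19.32; II: μ=1.7, E[X²]=9.14; III: μ=3.9, E[X²]=19.11.
E[X] = 0.333333·4.2 + 0.333333·1.7 + 0.333333·3.9 = 3.26667.
E[X²] = 0.333333·19.32 + 0.333333·9.14 + 0.333333·19.11 = 15.8567.
Var(X) = E[X²] − (E[X])² = 15.8567 − 10.6711 = 5.18556.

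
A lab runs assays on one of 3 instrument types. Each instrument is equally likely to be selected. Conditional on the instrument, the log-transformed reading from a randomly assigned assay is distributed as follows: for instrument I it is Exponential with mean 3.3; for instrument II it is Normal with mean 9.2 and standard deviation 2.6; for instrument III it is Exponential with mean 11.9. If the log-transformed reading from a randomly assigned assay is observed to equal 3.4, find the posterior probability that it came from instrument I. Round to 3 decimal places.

0.588

Likelihoods f(3.4 | ·): I: 0.108151; II: 0.012745; III: 0.0631494.
Posterior ∝ prior × likelihood. Numerator for I: 0.333333·0.108151 = 0.0360504.
Normalizing constant: 0.333333·0.108151 + 0.333333·0.012745 + 0.333333·0.0631494 = 0.0613485.
P(I | observation) = 0.0360504 / 0.0613485 = 0.587633.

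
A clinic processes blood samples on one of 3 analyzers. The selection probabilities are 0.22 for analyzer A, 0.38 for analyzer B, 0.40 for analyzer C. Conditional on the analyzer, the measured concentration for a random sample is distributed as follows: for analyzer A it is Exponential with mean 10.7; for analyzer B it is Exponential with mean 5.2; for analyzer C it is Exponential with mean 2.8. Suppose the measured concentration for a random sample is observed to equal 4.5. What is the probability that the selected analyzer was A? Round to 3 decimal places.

Likelihoods f(4.5 | ·): A: 0.0613718; B: 0.0809403; C: 0.0715927.
Posterior ∝ prior × likelihood. Numerator for A: 0.22·0.0613718 = 0.0135018.
Normalizing constant: 0.22·0.0613718 + 0.38·0.0809403 + 0.4·0.0715927 = 0.0728962.
P(A | observation) = 0.0135018 / 0.0728962 = 0.18522.

0.185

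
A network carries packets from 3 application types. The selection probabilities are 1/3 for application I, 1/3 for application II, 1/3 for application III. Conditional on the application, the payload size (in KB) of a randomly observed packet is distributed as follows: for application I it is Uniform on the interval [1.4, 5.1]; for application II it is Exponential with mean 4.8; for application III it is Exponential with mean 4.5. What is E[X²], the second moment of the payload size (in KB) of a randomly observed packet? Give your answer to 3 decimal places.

For each component E[X²] = Var + (mean)², giving I: 11.7033; II: 46.08; III: 40.5.
Overall E[X²] = 0.333333·11.7033 + 0.333333·46.08 + 0.333333·40.5 = 32.7611.

32.761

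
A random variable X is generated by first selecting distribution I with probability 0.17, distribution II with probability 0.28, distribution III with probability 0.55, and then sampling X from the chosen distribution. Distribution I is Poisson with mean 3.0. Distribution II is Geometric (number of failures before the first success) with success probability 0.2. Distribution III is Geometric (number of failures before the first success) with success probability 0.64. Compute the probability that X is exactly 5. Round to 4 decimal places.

0.0376

Conditional on each component, P(X = 5): I: 0.100819; II: 0.065536; III: 0.00386984.
By total probability, P(X = 5) = 0.17·0.100819 + 0.28·0.065536 + 0.55·0.00386984 = 0.0376177.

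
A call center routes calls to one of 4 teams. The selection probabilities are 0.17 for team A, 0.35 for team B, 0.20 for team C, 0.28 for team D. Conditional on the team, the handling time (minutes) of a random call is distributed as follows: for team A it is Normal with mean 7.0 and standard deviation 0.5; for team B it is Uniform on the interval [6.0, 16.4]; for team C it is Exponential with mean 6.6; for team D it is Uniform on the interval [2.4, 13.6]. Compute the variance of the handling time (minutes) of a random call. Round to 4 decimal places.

Per component, A: μ=7, E[X²]=49.25; B: μ=11.2, E[X²]=134.453; C: μ=6.6, E[X²]=87.12; D: μ=8, E[X²]=74.4533.
E[X] = 0.17·7 + 0.35·11.2 + 0.2·6.6 + 0.28·8 = 8.67.
E[X²] = 0.17·49.25 + 0.35·134.453 + 0.2·87.12 + 0.28·74.4533 = 93.7021.
Var(X) = E[X²] − (E[X])² = 93.7021 − 75.1689 = 18.5332.

18.5332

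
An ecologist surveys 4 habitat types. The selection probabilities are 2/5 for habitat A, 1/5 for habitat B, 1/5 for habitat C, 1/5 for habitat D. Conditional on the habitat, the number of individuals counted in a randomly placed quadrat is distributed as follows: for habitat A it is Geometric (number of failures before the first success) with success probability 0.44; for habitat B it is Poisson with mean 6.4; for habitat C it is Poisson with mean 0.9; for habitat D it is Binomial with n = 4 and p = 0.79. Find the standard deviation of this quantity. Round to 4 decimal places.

2.6426

Per component, A: μ=1.27273, E[X²]=4.5124; B: μ=6.4, E[X²]=47.36; C: μ=0.9, E[X²]=1.71; D: μ=3.16, E[X²]=10.6492.
E[X] = 0.4·1.27273 + 0.2·6.4 + 0.2·0.9 + 0.2·3.16 = 2.60109.
E[X²] = 0.4·4.5124 + 0.2·47.36 + 0.2·1.71 + 0.2·10.6492 = 13.7488.
Var(X) = E[X²] − (E[X])² = 13.7488 − 6.76567 = 6.98312.
SD(X) = √6.98312 = 2.64256.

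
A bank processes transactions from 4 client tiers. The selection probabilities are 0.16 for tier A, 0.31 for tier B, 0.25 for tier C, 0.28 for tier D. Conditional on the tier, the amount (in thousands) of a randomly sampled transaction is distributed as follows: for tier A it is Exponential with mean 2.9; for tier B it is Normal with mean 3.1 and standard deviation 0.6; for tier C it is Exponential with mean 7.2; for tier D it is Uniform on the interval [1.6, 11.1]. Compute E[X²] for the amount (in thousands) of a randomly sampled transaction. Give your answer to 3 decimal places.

45.098

For each component E[X²] = Var + (mean)², giving A: 16.82; B: 9.97; C: 103.68; D: 47.8433.
Overall E[X²] = 0.16·16.82 + 0.31·9.97 + 0.25·103.68 + 0.28·47.8433 = 45.098.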